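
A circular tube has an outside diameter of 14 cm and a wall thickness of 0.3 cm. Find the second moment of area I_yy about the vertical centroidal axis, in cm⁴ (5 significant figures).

Decompose the section into non-overlapping parts with the origin at the bottom-left of its bounding rectangle.
Outer circle: ⌀14, A = 153.938 cm², x = 7 cm, Ī = 1885.741 cm⁴.
Bore (subtracted): ⌀13.4, A = 141.0261 cm², x = 7 cm, Ī = 1582.665 cm⁴.
By symmetry the centroid is at mid-width, x̄ = 7 cm.
All pieces are centred on the vertical centroidal axis, so I = ΣĪ (holes subtracted) = 303.0756 cm⁴.

I_yy ≈ 303.08 cm⁴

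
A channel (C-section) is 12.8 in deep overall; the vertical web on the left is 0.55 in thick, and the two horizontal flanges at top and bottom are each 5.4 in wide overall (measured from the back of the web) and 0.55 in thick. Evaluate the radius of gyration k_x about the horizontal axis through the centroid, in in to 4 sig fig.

k_x ≈ 4.894 in

Break the section into simple shapes (no overlaps), measuring from the bottom-left corner of the bounding box.
Web: 0.55 × 12.8, A = 7.04 in², y = 6.4 in, Ī = 96.1195 in⁴.
Top flange (beyond web): 4.85 × 0.55, A = 2.6675 in², y = 12.525 in, Ī = 0.0672432 in⁴.
Bottom flange (beyond web): 4.85 × 0.55, A = 2.6675 in², y = 0.275 in, Ī = 0.0672432 in⁴.
By symmetry the centroid is at mid-height, ȳ = 6.4 in.
Transfer each piece to the horizontal axis through the centroid using Ī + A·d² with d = y − 6.4:
  web: d = 0 in → contributes +96.1195 in⁴
  top flange (beyond web): d = 6.125 in → contributes +100.14 in⁴
  bottom flange (beyond web): d = -6.125 in → contributes +100.14 in⁴
Total I = 296.4 in⁴.
Radius of gyration: k = √(I/A) = √(296.4 / 12.375) = 4.89403 in.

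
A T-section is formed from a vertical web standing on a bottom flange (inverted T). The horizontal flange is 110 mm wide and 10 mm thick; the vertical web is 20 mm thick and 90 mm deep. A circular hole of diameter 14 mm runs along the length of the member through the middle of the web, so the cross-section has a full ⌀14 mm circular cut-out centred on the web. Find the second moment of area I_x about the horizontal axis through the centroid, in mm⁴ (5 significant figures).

Treat the section as a set of non-overlapping primitives; coordinates are from the bounding-box lower-left.
Flange: 110 × 10, A = 1 100 mm², y = 5 mm, Ī = 9166.667 mm⁴.
Web: 20 × 90, A = 1 800 mm², y = 55 mm, Ī = 1 215 000 mm⁴.
Hole (subtracted): ⌀14, A = 153.938 mm², y = 55 mm, Ī = 1885.741 mm⁴.
Centroid: ȳ = ΣA·y / ΣA = 34.97132 mm.
Transfer each piece to the horizontal axis through the centroid using Ī + A·d² with d = y − 34.97132:
  flange: d = -29.97132 mm → contributes +997274.6 mm⁴
  web: d = 20.02868 mm → contributes +1 937 067 mm⁴
  hole: d = 20.02868 mm → contributes −63637.69 mm⁴
Total I = 2 870 703 mm⁴.

I_x ≈ 2.8707 × 10⁶ mm⁴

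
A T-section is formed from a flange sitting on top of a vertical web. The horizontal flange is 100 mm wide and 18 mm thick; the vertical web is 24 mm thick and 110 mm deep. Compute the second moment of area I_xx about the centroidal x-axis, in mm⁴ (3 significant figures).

Split into non-overlapping primitives; take the origin at the lower-left of the bounding box.
Flange: 100 × 18, A = 1 800 mm², y = 119 mm, Ī = 48 600 mm⁴.
Web: 24 × 110, A = 2 640 mm², y = 55 mm, Ī = 2 662 000 mm⁴.
Centroid: ȳ = ΣA·y / ΣA = 80.946 mm.
Transfer each piece to the centroidal x-axis using Ī + A·d² with d = y − 80.946:
  flange: d = 38.054 mm → contributes +2 655 200 mm⁴
  web: d = -25.946 mm → contributes +4 439 227 mm⁴
Total I = 7 094 427 mm⁴.

I_xx ≈ 7.09 × 10⁶ mm⁴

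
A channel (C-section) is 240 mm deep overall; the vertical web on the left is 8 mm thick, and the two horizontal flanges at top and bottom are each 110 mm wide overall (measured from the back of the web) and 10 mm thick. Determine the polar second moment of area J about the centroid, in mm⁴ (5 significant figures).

Break the section into simple shapes (no overlaps), measuring from the bottom-left corner of the bounding box.
Web: 8 × 240, A = 1 920 mm², y = 120 mm, Ī = 9 216 000 mm⁴.
Top flange (beyond web): 102 × 10, A = 1 020 mm², y = 235 mm, Ī = 8 500 mm⁴.
Bottom flange (beyond web): 102 × 10, A = 1 020 mm², y = 5 mm, Ī = 8 500 mm⁴.
By symmetry the centroid is at mid-height, ȳ = 120 mm.
Transfer each piece to the centroidal x-axis using Ī + A·d² with d = y − 120:
  web: d = 0 mm → contributes +9 216 000 mm⁴
  top flange (beyond web): d = 115 mm → contributes +13 498 000 mm⁴
  bottom flange (beyond web): d = -115 mm → contributes +13 498 000 mm⁴
Total I = 36 212 000 mm⁴.
For the y-axis: x̄ = 32.33333 mm.
Repeating about the centroidal y-axis gives I_y = 4 770 920 mm⁴.
Polar second moment: J = I_x + I_y = 40 982 920 mm⁴.

J ≈ 4.0983 × 10⁷ mm⁴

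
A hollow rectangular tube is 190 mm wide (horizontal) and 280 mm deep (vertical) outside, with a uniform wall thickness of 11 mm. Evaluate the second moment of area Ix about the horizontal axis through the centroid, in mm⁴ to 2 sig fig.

Ix ≈ 1.1 × 10⁸ mm⁴

Break the section into simple shapes (no overlaps), measuring from the bottom-left corner of the bounding box.
Outer rectangle: 190 × 280, A = 53 200 mm², y = 140 mm, Ī = 347 573 333 mm⁴.
Inner void (subtracted): 168 × 258, A = 43 344 mm², y = 140 mm, Ī = 240 429 168 mm⁴.
By symmetry the centroid is at mid-height, ȳ = 140 mm.
All pieces are centred on the horizontal axis through the centroid, so I = ΣĪ (holes subtracted) = 107 144 165 mm⁴.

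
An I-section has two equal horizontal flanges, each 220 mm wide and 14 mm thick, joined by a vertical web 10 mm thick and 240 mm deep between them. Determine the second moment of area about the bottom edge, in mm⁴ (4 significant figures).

Split into non-overlapping primitives; take the origin at the lower-left of the bounding box.
Bottom flange: 220 × 14, A = 3 080 mm², y = 7 mm, Ī = 50306.7 mm⁴.
Web: 10 × 240, A = 2 400 mm², y = 134 mm, Ī = 11 520 000 mm⁴.
Top flange: 220 × 14, A = 3 080 mm², y = 261 mm, Ī = 50306.7 mm⁴.
Transfer each piece to a horizontal axis along the bottom face using Ī + A·d² with d = y − 0:
  bottom flange: d = 7 mm → contributes +201 227 mm⁴
  web: d = 134 mm → contributes +54 614 400 mm⁴
  top flange: d = 261 mm → contributes +209 862 987 mm⁴
Total I = 264 678 613 mm⁴.

I_base ≈ 2.647 × 10⁸ mm⁴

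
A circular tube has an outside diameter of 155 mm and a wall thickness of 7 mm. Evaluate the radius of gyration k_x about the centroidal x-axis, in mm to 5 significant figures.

k_x ≈ 52.384 mm

Split into non-overlapping primitives; take the origin at the lower-left of the bounding box.
Outer circle: ⌀155, A = 18869.19 mm², y = 77.5 mm, Ī = 28 333 269 mm⁴.
Bore (subtracted): ⌀141, A = 15614.5 mm², y = 77.5 mm, Ī = 19 401 993 mm⁴.
By symmetry the centroid is at mid-height, ȳ = 77.5 mm.
All pieces are centred on the centroidal x-axis, so I = ΣĪ (holes subtracted) = 8 931 276 mm⁴.
Radius of gyration: k = √(I/A) = √(8 931 276 / 3254.69) = 52.3844 mm.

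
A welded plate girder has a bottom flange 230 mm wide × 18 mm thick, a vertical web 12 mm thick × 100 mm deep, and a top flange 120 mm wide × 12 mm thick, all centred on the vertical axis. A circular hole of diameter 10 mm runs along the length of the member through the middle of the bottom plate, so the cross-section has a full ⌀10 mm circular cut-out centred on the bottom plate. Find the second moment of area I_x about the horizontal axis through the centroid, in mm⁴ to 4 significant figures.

Split into non-overlapping primitives; take the origin at the lower-left of the bounding box.
Bottom plate: 230 × 18, A = 4 140 mm², y = 9 mm, Ī = 111 780 mm⁴.
Web plate: 12 × 100, A = 1 200 mm², y = 68 mm, Ī = 1 000 000 mm⁴.
Top plate: 120 × 12, A = 1 440 mm², y = 124 mm, Ī = 17 280 mm⁴.
Hole (subtracted): ⌀10, A = 78.5398 mm², y = 9 mm, Ī = 490.874 mm⁴.
Centroid: ȳ = ΣA·y / ΣA = 44.2759 mm.
Transfer each piece to the horizontal axis through the centroid using Ī + A·d² with d = y − 44.2759:
  bottom plate: d = -35.2759 mm → contributes +5 263 549 mm⁴
  web plate: d = 23.7241 mm → contributes +1 675 400 mm⁴
  top plate: d = 79.7241 mm → contributes +9 169 824 mm⁴
  hole: d = -35.2759 mm → contributes −98224.9 mm⁴
Total I = 16 010 548 mm⁴.

I_x ≈ 1.601 × 10⁷ mm⁴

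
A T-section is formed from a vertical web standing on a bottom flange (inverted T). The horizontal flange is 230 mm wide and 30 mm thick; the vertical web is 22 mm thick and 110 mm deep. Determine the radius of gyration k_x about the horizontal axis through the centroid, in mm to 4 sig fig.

Treat the section as a set of non-overlapping primitives; coordinates are from the bounding-box lower-left.
Flange: 230 × 30, A = 6 900 mm², y = 15 mm, Ī = 517 500 mm⁴.
Web: 22 × 110, A = 2 420 mm², y = 85 mm, Ī = 2 440 167 mm⁴.
Centroid: ȳ = ΣA·y / ΣA = 33.176 mm.
Transfer each piece to the horizontal axis through the centroid using Ī + A·d² with d = y − 33.176:
  flange: d = -18.176 mm → contributes +2 797 024 mm⁴
  web: d = 51.824 mm → contributes +8 939 635 mm⁴
Total I = 11 736 658 mm⁴.
Radius of gyration: k = √(I/A) = √(11 736 658 / 9 320) = 35.4866 mm.

k_x ≈ 35.49 mm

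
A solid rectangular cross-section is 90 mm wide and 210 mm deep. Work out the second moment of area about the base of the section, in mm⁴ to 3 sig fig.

I_base ≈ 2.78 × 10⁸ mm⁴

The section: 90 × 210, A = 18 900 mm², y = 105 mm, Ī = 69 457 500 mm⁴.
Transfer it to the bottom edge using Ī + A·d² with d = y − 0:
  the section: d = 105 mm → contributes +277 830 000 mm⁴
Total I = 277 830 000 mm⁴.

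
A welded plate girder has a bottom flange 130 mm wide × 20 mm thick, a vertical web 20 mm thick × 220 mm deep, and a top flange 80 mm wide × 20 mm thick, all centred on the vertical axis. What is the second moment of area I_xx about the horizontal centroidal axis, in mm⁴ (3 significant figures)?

I_xx ≈ 7.67 × 10⁷ mm⁴

Decompose the section into non-overlapping parts with the origin at the bottom-left of its bounding rectangle.
Bottom plate: 130 × 20, A = 2 600 mm², y = 10 mm, Ī = 86 667 mm⁴.
Web plate: 20 × 220, A = 4 400 mm², y = 130 mm, Ī = 17 746 667 mm⁴.
Top plate: 80 × 20, A = 1 600 mm², y = 250 mm, Ī = 53 333 mm⁴.
Centroid: ȳ = ΣA·y / ΣA = 116.05 mm.
Transfer each piece to the horizontal centroidal axis using Ī + A·d² with d = y − 116.05:
  bottom plate: d = -106.05 mm → contributes +29 325 910 mm⁴
  web plate: d = 13.953 mm → contributes +18 603 346 mm⁴
  top plate: d = 133.95 mm → contributes +28 762 993 mm⁴
Total I = 76 692 248 mm⁴.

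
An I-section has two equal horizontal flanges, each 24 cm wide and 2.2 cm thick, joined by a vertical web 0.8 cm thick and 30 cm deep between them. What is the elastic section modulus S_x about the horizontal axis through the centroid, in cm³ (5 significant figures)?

S_x ≈ 1698.6 cm³

Split into non-overlapping primitives; take the origin at the lower-left of the bounding box.
Bottom flange: 24 × 2.2, A = 52.8 cm², y = 1.1 cm, Ī = 21.296 cm⁴.
Web: 0.8 × 30, A = 24 cm², y = 17.2 cm, Ī = 1 800 cm⁴.
Top flange: 24 × 2.2, A = 52.8 cm², y = 33.3 cm, Ī = 21.296 cm⁴.
By symmetry the centroid is at mid-height, ȳ = 17.2 cm.
Transfer each piece to the horizontal axis through the centroid using Ī + A·d² with d = y − 17.2:
  bottom flange: d = -16.1 cm → contributes +13707.58 cm⁴
  web: d = 0 cm → contributes +1 800 cm⁴
  top flange: d = 16.1 cm → contributes +13707.58 cm⁴
Total I = 29215.17 cm⁴.
Extreme fibre distance c = 17.2 cm; S = I/c = 1698.556 cm³.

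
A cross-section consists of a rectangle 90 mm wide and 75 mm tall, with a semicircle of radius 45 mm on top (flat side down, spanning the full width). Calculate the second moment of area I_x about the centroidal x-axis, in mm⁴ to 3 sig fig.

I_x ≈ 1.05 × 10⁷ mm⁴

Break the section into simple shapes (no overlaps), measuring from the bottom-left corner of the bounding box.
Rectangular body: 90 × 75, A = 6 750 mm², y = 37.5 mm, Ī = 3 164 063 mm⁴.
Semicircular cap: semicircle r = 45, A = 3180.9 mm², y = 94.099 mm, Ī = 450 072 mm⁴.
Centroid: ȳ = ΣA·y / ΣA = 55.629 mm.
Transfer each piece to the centroidal x-axis using Ī + A·d² with d = y − 55.629:
  rectangular body: d = -18.129 mm → contributes +5 382 417 mm⁴
  semicircular cap: d = 38.47 mm → contributes +5 157 566 mm⁴
Total I = 10 539 983 mm⁴.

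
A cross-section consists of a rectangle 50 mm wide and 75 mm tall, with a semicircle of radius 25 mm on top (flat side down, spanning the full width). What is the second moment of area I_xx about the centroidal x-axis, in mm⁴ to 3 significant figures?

Decompose the section into non-overlapping parts with the origin at the bottom-left of its bounding rectangle.
Rectangular body: 50 × 75, A = 3 750 mm², y = 37.5 mm, Ī = 1 757 813 mm⁴.
Semicircular cap: semicircle r = 25, A = 981.75 mm², y = 85.61 mm, Ī = 42 874 mm⁴.
Centroid: ȳ = ΣA·y / ΣA = 47.482 mm.
Transfer each piece to the centroidal x-axis using Ī + A·d² with d = y − 47.482:
  rectangular body: d = -9.982 mm → contributes +2 131 462 mm⁴
  semicircular cap: d = 38.128 mm → contributes +1 470 110 mm⁴
Total I = 3 601 572 mm⁴.

I_xx ≈ 3.60 × 10⁶ mm⁴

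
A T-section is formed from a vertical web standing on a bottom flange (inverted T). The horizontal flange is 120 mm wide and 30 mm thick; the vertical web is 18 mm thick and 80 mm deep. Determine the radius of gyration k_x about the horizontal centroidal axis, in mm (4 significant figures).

k_x ≈ 28.69 mm

Decompose the section into non-overlapping parts with the origin at the bottom-left of its bounding rectangle.
Flange: 120 × 30, A = 3 600 mm², y = 15 mm, Ī = 270 000 mm⁴.
Web: 18 × 80, A = 1 440 mm², y = 70 mm, Ī = 768 000 mm⁴.
Centroid: ȳ = ΣA·y / ΣA = 30.7143 mm.
Transfer each piece to the horizontal centroidal axis using Ī + A·d² with d = y − 30.7143:
  flange: d = -15.7143 mm → contributes +1 158 980 mm⁴
  web: d = 39.2857 mm → contributes +2 990 449 mm⁴
Total I = 4 149 429 mm⁴.
Radius of gyration: k = √(I/A) = √(4 149 429 / 5 040) = 28.6932 mm.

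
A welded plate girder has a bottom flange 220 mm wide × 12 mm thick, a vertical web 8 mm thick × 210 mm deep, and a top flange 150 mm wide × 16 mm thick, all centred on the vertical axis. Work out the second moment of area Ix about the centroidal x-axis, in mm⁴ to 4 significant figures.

Ix ≈ 6.936 × 10⁷ mm⁴

Decompose the section into non-overlapping parts with the origin at the bottom-left of its bounding rectangle.
Bottom plate: 220 × 12, A = 2 640 mm², y = 6 mm, Ī = 31 680 mm⁴.
Web plate: 8 × 210, A = 1 680 mm², y = 117 mm, Ī = 6 174 000 mm⁴.
Top plate: 150 × 16, A = 2 400 mm², y = 230 mm, Ī = 51 200 mm⁴.
Centroid: ȳ = ΣA·y / ΣA = 113.75 mm.
Transfer each piece to the centroidal x-axis using Ī + A·d² with d = y − 113.75:
  bottom plate: d = -107.75 mm → contributes +30 682 245 mm⁴
  web plate: d = 3.25 mm → contributes +6 191 745 mm⁴
  top plate: d = 116.25 mm → contributes +32 484 950 mm⁴
Total I = 69 358 940 mm⁴.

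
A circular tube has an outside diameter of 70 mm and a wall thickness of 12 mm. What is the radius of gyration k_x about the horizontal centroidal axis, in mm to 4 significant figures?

Split into non-overlapping primitives; take the origin at the lower-left of the bounding box.
Outer circle: ⌀70, A = 3848.45 mm², y = 35 mm, Ī = 1 178 588 mm⁴.
Bore (subtracted): ⌀46, A = 1661.9 mm², y = 35 mm, Ī = 219 787 mm⁴.
By symmetry the centroid is at mid-height, ȳ = 35 mm.
All pieces are centred on the horizontal centroidal axis, so I = ΣĪ (holes subtracted) = 958 802 mm⁴.
Radius of gyration: k = √(I/A) = √(958 802 / 2186.55) = 20.9404 mm.

k_x ≈ 20.94 mm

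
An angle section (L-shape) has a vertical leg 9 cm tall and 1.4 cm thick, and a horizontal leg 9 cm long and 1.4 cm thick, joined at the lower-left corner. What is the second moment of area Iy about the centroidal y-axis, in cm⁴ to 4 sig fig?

Iy ≈ 170.1 cm⁴

Treat the section as a set of non-overlapping primitives; coordinates are from the bounding-box lower-left.
Vertical leg: 1.4 × 9, A = 12.6 cm², x = 0.7 cm, Ī = 2.058 cm⁴.
Horizontal leg (remainder): 7.6 × 1.4, A = 10.64 cm², x = 5.2 cm, Ī = 51.2139 cm⁴.
Centroid: x̄ = ΣA·x / ΣA = 2.76024 cm.
Transfer each piece to the centroidal y-axis using Ī + A·d² with d = x − 2.76024:
  vertical leg: d = -2.06024 cm → contributes +55.5399 cm⁴
  horizontal leg (remainder): d = 2.43976 cm → contributes +114.548 cm⁴
Total I = 170.088 cm⁴.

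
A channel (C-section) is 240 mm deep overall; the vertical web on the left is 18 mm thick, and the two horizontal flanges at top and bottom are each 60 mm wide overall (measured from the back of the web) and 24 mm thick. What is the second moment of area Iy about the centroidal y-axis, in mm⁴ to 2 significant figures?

Decompose the section into non-overlapping parts with the origin at the bottom-left of its bounding rectangle.
Web: 18 × 240, A = 4 320 mm², x = 9 mm, Ī = 116 640 mm⁴.
Top flange (beyond web): 42 × 24, A = 1 008 mm², x = 39 mm, Ī = 148 176 mm⁴.
Bottom flange (beyond web): 42 × 24, A = 1 008 mm², x = 39 mm, Ī = 148 176 mm⁴.
Centroid: x̄ = ΣA·x / ΣA = 18.55 mm.
Transfer each piece to the centroidal y-axis using Ī + A·d² with d = x − 18.55:
  web: d = -9.545 mm → contributes +510 260 mm⁴
  top flange (beyond web): d = 20.45 mm → contributes +569 912 mm⁴
  bottom flange (beyond web): d = 20.45 mm → contributes +569 912 mm⁴
Total I = 1 650 083 mm⁴.

Iy ≈ 1.7 × 10⁶ mm⁴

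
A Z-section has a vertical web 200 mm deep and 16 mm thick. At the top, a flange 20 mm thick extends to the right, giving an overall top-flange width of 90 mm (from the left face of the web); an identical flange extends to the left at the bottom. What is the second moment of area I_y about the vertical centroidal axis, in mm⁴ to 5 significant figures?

Split into non-overlapping primitives; take the origin at the lower-left of the bounding box.
Web: 16 × 200, A = 3 200 mm², x = 82 mm, Ī = 68266.67 mm⁴.
Top flange (beyond web): 74 × 20, A = 1 480 mm², x = 127 mm, Ī = 675373.3 mm⁴.
Bottom flange (beyond web): 74 × 20, A = 1 480 mm², x = 37 mm, Ī = 675373.3 mm⁴.
Centroid: x̄ = ΣA·x / ΣA = 82 mm.
Transfer each piece to the vertical centroidal axis using Ī + A·d² with d = x − 82:
  web: d = 0 mm → contributes +68266.67 mm⁴
  top flange (beyond web): d = 45 mm → contributes +3 672 373 mm⁴
  bottom flange (beyond web): d = -45 mm → contributes +3 672 373 mm⁴
Total I = 7 413 013 mm⁴.

I_y ≈ 7.4130 × 10⁶ mm⁴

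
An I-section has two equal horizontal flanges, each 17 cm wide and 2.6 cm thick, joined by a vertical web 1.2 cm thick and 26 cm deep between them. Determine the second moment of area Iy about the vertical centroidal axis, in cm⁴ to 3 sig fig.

Iy ≈ 2130 cm⁴

Decompose the section into non-overlapping parts with the origin at the bottom-left of its bounding rectangle.
Bottom flange: 17 × 2.6, A = 44.2 cm², x = 8.5 cm, Ī = 1064.5 cm⁴.
Web: 1.2 × 26, A = 31.2 cm², x = 8.5 cm, Ī = 3.744 cm⁴.
Top flange: 17 × 2.6, A = 44.2 cm², x = 8.5 cm, Ī = 1064.5 cm⁴.
By symmetry the centroid is at mid-width, x̄ = 8.5 cm.
All pieces are centred on the vertical centroidal axis, so I = ΣĪ = 2132.7 cm⁴.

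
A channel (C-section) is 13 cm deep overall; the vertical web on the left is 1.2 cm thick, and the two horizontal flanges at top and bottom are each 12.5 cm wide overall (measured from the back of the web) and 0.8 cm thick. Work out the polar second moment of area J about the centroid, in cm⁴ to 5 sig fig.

J ≈ 1414.8 cm⁴

Split into non-overlapping primitives; take the origin at the lower-left of the bounding box.
Web: 1.2 × 13, A = 15.6 cm², y = 6.5 cm, Ī = 219.7 cm⁴.
Top flange (beyond web): 11.3 × 0.8, A = 9.04 cm², y = 12.6 cm, Ī = 0.4821333 cm⁴.
Bottom flange (beyond web): 11.3 × 0.8, A = 9.04 cm², y = 0.4 cm, Ī = 0.4821333 cm⁴.
By symmetry the centroid is at mid-height, ȳ = 6.5 cm.
Transfer each piece to the centroidal x-axis using Ī + A·d² with d = y − 6.5:
  web: d = 0 cm → contributes +219.7 cm⁴
  top flange (beyond web): d = 6.1 cm → contributes +336.8605 cm⁴
  bottom flange (beyond web): d = -6.1 cm → contributes +336.8605 cm⁴
Total I = 893.4211 cm⁴.
For the y-axis: x̄ = 3.955107 cm.
Repeating about the centroidal y-axis gives I_y = 521.3812 cm⁴.
Polar second moment: J = I_x + I_y = 1414.802 cm⁴.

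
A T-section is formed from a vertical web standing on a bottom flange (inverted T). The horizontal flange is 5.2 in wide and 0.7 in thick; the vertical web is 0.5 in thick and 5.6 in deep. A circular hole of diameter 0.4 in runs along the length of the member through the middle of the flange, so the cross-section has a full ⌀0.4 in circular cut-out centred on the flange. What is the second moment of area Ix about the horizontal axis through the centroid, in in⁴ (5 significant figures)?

Ix ≈ 22.928 in⁴

Break the section into simple shapes (no overlaps), measuring from the bottom-left corner of the bounding box.
Flange: 5.2 × 0.7, A = 3.64 in², y = 0.35 in, Ī = 0.1486333 in⁴.
Web: 0.5 × 5.6, A = 2.8 in², y = 3.5 in, Ī = 7.317333 in⁴.
Hole (subtracted): ⌀0.4, A = 0.1256637 in², y = 0.35 in, Ī = 0.001256637 in⁴.
Centroid: ȳ = ΣA·y / ΣA = 1.746821 in.
Transfer each piece to the horizontal axis through the centroid using Ī + A·d² with d = y − 1.746821:
  flange: d = -1.396821 in → contributes +7.250674 in⁴
  web: d = 1.753179 in → contributes +15.92351 in⁴
  hole: d = -1.396821 in → contributes −0.2464404 in⁴
Total I = 22.92775 in⁴.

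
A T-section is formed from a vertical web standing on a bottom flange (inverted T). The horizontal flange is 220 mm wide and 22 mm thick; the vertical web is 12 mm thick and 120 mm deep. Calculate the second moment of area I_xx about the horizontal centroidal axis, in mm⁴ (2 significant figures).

Treat the section as a set of non-overlapping primitives; coordinates are from the bounding-box lower-left.
Flange: 220 × 22, A = 4 840 mm², y = 11 mm, Ī = 195 213 mm⁴.
Web: 12 × 120, A = 1 440 mm², y = 82 mm, Ī = 1 728 000 mm⁴.
Centroid: ȳ = ΣA·y / ΣA = 27.28 mm.
Transfer each piece to the horizontal centroidal axis using Ī + A·d² with d = y − 27.28:
  flange: d = -16.28 mm → contributes +1 478 039 mm⁴
  web: d = 54.72 mm → contributes +6 039 721 mm⁴
Total I = 7 517 760 mm⁴.

I_xx ≈ 7.5 × 10⁶ mm⁴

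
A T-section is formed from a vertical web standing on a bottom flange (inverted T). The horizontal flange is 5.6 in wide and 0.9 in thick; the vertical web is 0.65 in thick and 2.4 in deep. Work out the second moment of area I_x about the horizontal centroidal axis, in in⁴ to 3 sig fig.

I_x ≈ 4.33 in⁴

Treat the section as a set of non-overlapping primitives; coordinates are from the bounding-box lower-left.
Flange: 5.6 × 0.9, A = 5.04 in², y = 0.45 in, Ī = 0.3402 in⁴.
Web: 0.65 × 2.4, A = 1.56 in², y = 2.1 in, Ī = 0.7488 in⁴.
Centroid: ȳ = ΣA·y / ΣA = 0.84 in.
Transfer each piece to the horizontal centroidal axis using Ī + A·d² with d = y − 0.84:
  flange: d = -0.39 in → contributes +1.1068 in⁴
  web: d = 1.26 in → contributes +3.2255 in⁴
Total I = 4.3322 in⁴.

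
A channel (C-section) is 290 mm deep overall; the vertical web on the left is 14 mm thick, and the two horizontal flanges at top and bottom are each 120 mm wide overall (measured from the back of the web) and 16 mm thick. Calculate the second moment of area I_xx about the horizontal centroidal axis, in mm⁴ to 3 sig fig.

I_xx ≈ 9.22 × 10⁷ mm⁴

Split into non-overlapping primitives; take the origin at the lower-left of the bounding box.
Web: 14 × 290, A = 4 060 mm², y = 145 mm, Ī = 28 453 833 mm⁴.
Top flange (beyond web): 106 × 16, A = 1 696 mm², y = 282 mm, Ī = 36 181 mm⁴.
Bottom flange (beyond web): 106 × 16, A = 1 696 mm², y = 8 mm, Ī = 36 181 mm⁴.
By symmetry the centroid is at mid-height, ȳ = 145 mm.
Transfer each piece to the horizontal centroidal axis using Ī + A·d² with d = y − 145:
  web: d = 0 mm → contributes +28 453 833 mm⁴
  top flange (beyond web): d = 137 mm → contributes +31 868 405 mm⁴
  bottom flange (beyond web): d = -137 mm → contributes +31 868 405 mm⁴
Total I = 92 190 644 mm⁴.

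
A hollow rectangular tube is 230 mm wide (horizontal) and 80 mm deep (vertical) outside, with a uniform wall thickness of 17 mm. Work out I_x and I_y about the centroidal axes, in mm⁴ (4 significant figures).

I_x ≈ 8.224 × 10⁶ mm⁴, I_y ≈ 5.225 × 10⁷ mm⁴

Break the section into simple shapes (no overlaps), measuring from the bottom-left corner of the bounding box.
Outer rectangle: 230 × 80, A = 18 400 mm², y = 40 mm, Ī = 9 813 333 mm⁴.
Inner void (subtracted): 196 × 46, A = 9 016 mm², y = 40 mm, Ī = 1 589 821 mm⁴.
By symmetry the centroid is at mid-height, ȳ = 40 mm.
All pieces are centred on the centroidal x-axis, so I = ΣĪ (holes subtracted) = 8 223 512 mm⁴.
Repeating about the centroidal y-axis gives I_y = 52 250 112 mm⁴.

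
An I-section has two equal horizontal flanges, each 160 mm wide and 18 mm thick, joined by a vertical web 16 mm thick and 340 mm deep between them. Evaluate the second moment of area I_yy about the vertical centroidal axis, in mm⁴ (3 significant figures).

I_yy ≈ 1.24 × 10⁷ mm⁴

Break the section into simple shapes (no overlaps), measuring from the bottom-left corner of the bounding box.
Bottom flange: 160 × 18, A = 2 880 mm², x = 80 mm, Ī = 6 144 000 mm⁴.
Web: 16 × 340, A = 5 440 mm², x = 80 mm, Ī = 116 053 mm⁴.
Top flange: 160 × 18, A = 2 880 mm², x = 80 mm, Ī = 6 144 000 mm⁴.
By symmetry the centroid is at mid-width, x̄ = 80 mm.
All pieces are centred on the vertical centroidal axis, so I = ΣĪ = 12 404 053 mm⁴.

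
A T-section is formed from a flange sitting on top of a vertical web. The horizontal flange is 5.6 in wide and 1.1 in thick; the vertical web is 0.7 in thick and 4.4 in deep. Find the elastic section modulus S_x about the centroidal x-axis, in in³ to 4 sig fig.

Treat the section as a set of non-overlapping primitives; coordinates are from the bounding-box lower-left.
Flange: 5.6 × 1.1, A = 6.16 in², y = 4.95 in, Ī = 0.621133 in⁴.
Web: 0.7 × 4.4, A = 3.08 in², y = 2.2 in, Ī = 4.96907 in⁴.
Centroid: ȳ = ΣA·y / ΣA = 4.03333 in.
Transfer each piece to the centroidal x-axis using Ī + A·d² with d = y − 4.03333:
  flange: d = 0.916667 in → contributes +5.79724 in⁴
  web: d = -1.83333 in → contributes +15.3213 in⁴
Total I = 21.1185 in⁴.
Extreme fibre distance c = 4.03333 in; S = I/c = 5.236 in³.

S_x ≈ 5.236 in³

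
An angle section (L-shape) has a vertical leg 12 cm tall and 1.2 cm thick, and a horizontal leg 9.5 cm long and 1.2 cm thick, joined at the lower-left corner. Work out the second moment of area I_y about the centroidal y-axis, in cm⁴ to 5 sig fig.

I_y ≈ 191.75 cm⁴

Treat the section as a set of non-overlapping primitives; coordinates are from the bounding-box lower-left.
Vertical leg: 1.2 × 12, A = 14.4 cm², x = 0.6 cm, Ī = 1.728 cm⁴.
Horizontal leg (remainder): 8.3 × 1.2, A = 9.96 cm², x = 5.35 cm, Ī = 57.1787 cm⁴.
Centroid: x̄ = ΣA·x / ΣA = 2.542118 cm.
Transfer each piece to the centroidal y-axis using Ī + A·d² with d = x − 2.542118:
  vertical leg: d = -1.942118 cm → contributes +56.04225 cm⁴
  horizontal leg (remainder): d = 2.807882 cm → contributes +135.7053 cm⁴
Total I = 191.7476 cm⁴.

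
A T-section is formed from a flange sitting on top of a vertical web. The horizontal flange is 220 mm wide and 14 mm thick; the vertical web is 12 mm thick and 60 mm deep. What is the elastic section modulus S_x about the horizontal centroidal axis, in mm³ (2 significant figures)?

Treat the section as a set of non-overlapping primitives; coordinates are from the bounding-box lower-left.
Flange: 220 × 14, A = 3 080 mm², y = 67 mm, Ī = 50 307 mm⁴.
Web: 12 × 60, A = 720 mm², y = 30 mm, Ī = 216 000 mm⁴.
Centroid: ȳ = ΣA·y / ΣA = 59.99 mm.
Transfer each piece to the horizontal centroidal axis using Ī + A·d² with d = y − 59.99:
  flange: d = 7.011 mm → contributes +201 681 mm⁴
  web: d = -29.99 mm → contributes +863 545 mm⁴
Total I = 1 065 226 mm⁴.
Extreme fibre distance c = 59.99 mm; S = I/c = 17 757 mm³.

S_x ≈ 1.8 × 10⁴ mm³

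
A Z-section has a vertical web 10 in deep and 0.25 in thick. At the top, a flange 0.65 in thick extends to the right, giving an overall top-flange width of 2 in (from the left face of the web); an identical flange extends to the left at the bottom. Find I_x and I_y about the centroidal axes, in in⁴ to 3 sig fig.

Decompose the section into non-overlapping parts with the origin at the bottom-left of its bounding rectangle.
Web: 0.25 × 10, A = 2.5 in², y = 5 in, Ī = 20.833 in⁴.
Top flange (beyond web): 1.75 × 0.65, A = 1.1375 in², y = 9.675 in, Ī = 0.040049 in⁴.
Bottom flange (beyond web): 1.75 × 0.65, A = 1.1375 in², y = 0.325 in, Ī = 0.040049 in⁴.
Centroid: ȳ = ΣA·y / ΣA = 5 in.
Transfer each piece to the centroidal x-axis using Ī + A·d² with d = y − 5:
  web: d = 0 in → contributes +20.833 in⁴
  top flange (beyond web): d = 4.675 in → contributes +24.901 in⁴
  bottom flange (beyond web): d = -4.675 in → contributes +24.901 in⁴
Total I = 70.635 in⁴.
For the y-axis: x̄ = 1.875 in.
Repeating about the centroidal y-axis gives I_y = 2.8686 in⁴.

I_x ≈ 70.6 in⁴, I_y ≈ 2.87 in⁴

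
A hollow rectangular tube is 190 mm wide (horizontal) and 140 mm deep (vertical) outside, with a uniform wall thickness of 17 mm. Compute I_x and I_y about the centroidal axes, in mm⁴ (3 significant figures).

Break the section into simple shapes (no overlaps), measuring from the bottom-left corner of the bounding box.
Outer rectangle: 190 × 140, A = 26 600 mm², y = 70 mm, Ī = 43 446 667 mm⁴.
Inner void (subtracted): 156 × 106, A = 16 536 mm², y = 70 mm, Ī = 15 483 208 mm⁴.
By symmetry the centroid is at mid-height, ȳ = 70 mm.
All pieces are centred on the centroidal x-axis, so I = ΣĪ (holes subtracted) = 27 963 459 mm⁴.
Repeating about the centroidal y-axis gives I_y = 46 486 659 mm⁴.

I_x ≈ 2.80 × 10⁷ mm⁴, I_y ≈ 4.65 × 10⁷ mm⁴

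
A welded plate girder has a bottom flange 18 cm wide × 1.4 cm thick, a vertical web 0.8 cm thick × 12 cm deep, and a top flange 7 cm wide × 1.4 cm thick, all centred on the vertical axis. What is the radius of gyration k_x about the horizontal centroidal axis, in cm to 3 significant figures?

Treat the section as a set of non-overlapping primitives; coordinates are from the bounding-box lower-left.
Bottom plate: 18 × 1.4, A = 25.2 cm², y = 0.7 cm, Ī = 4.116 cm⁴.
Web plate: 0.8 × 12, A = 9.6 cm², y = 7.4 cm, Ī = 115.2 cm⁴.
Top plate: 7 × 1.4, A = 9.8 cm², y = 14.1 cm, Ī = 1.6007 cm⁴.
Centroid: ȳ = ΣA·y / ΣA = 5.0865 cm.
Transfer each piece to the horizontal centroidal axis using Ī + A·d² with d = y − 5.0865:
  bottom plate: d = -4.3865 cm → contributes +489.01 cm⁴
  web plate: d = 2.3135 cm → contributes +166.58 cm⁴
  top plate: d = 9.0135 cm → contributes +797.78 cm⁴
Total I = 1453.4 cm⁴.
Radius of gyration: k = √(I/A) = √(1453.4 / 44.6) = 5.7085 cm.

k_x ≈ 5.71 cm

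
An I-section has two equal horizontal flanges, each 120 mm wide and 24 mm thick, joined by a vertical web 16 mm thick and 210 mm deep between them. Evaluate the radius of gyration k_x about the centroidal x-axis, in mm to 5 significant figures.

k_x ≈ 100.15 mm

Break the section into simple shapes (no overlaps), measuring from the bottom-left corner of the bounding box.
Bottom flange: 120 × 24, A = 2 880 mm², y = 12 mm, Ī = 138 240 mm⁴.
Web: 16 × 210, A = 3 360 mm², y = 129 mm, Ī = 12 348 000 mm⁴.
Top flange: 120 × 24, A = 2 880 mm², y = 246 mm, Ī = 138 240 mm⁴.
By symmetry the centroid is at mid-height, ȳ = 129 mm.
Transfer each piece to the centroidal x-axis using Ī + A·d² with d = y − 129:
  bottom flange: d = -117 mm → contributes +39 562 560 mm⁴
  web: d = 0 mm → contributes +12 348 000 mm⁴
  top flange: d = 117 mm → contributes +39 562 560 mm⁴
Total I = 91 473 120 mm⁴.
Radius of gyration: k = √(I/A) = √(91 473 120 / 9 120) = 100.1496 mm.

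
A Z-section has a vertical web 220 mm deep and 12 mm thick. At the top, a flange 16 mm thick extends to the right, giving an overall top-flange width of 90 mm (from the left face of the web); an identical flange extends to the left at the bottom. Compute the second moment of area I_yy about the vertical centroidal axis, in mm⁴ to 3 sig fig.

I_yy ≈ 6.35 × 10⁶ mm⁴

Split into non-overlapping primitives; take the origin at the lower-left of the bounding box.
Web: 12 × 220, A = 2 640 mm², x = 84 mm, Ī = 31 680 mm⁴.
Top flange (beyond web): 78 × 16, A = 1 248 mm², x = 129 mm, Ī = 632 736 mm⁴.
Bottom flange (beyond web): 78 × 16, A = 1 248 mm², x = 39 mm, Ī = 632 736 mm⁴.
Centroid: x̄ = ΣA·x / ΣA = 84 mm.
Transfer each piece to the vertical centroidal axis using Ī + A·d² with d = x − 84:
  web: d = 0 mm → contributes +31 680 mm⁴
  top flange (beyond web): d = 45 mm → contributes +3 159 936 mm⁴
  bottom flange (beyond web): d = -45 mm → contributes +3 159 936 mm⁴
Total I = 6 351 552 mm⁴.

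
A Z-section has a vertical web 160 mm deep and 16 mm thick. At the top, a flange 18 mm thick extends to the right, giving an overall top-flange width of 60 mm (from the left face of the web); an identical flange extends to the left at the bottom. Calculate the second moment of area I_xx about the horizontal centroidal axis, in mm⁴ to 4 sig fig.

I_xx ≈ 1.349 × 10⁷ mm⁴

Decompose the section into non-overlapping parts with the origin at the bottom-left of its bounding rectangle.
Web: 16 × 160, A = 2 560 mm², y = 80 mm, Ī = 5 461 333 mm⁴.
Top flange (beyond web): 44 × 18, A = 792 mm², y = 151 mm, Ī = 21 384 mm⁴.
Bottom flange (beyond web): 44 × 18, A = 792 mm², y = 9 mm, Ī = 21 384 mm⁴.
Centroid: ȳ = ΣA·y / ΣA = 80 mm.
Transfer each piece to the horizontal centroidal axis using Ī + A·d² with d = y − 80:
  web: d = 0 mm → contributes +5 461 333 mm⁴
  top flange (beyond web): d = 71 mm → contributes +4 013 856 mm⁴
  bottom flange (beyond web): d = -71 mm → contributes +4 013 856 mm⁴
Total I = 13 489 045 mm⁴.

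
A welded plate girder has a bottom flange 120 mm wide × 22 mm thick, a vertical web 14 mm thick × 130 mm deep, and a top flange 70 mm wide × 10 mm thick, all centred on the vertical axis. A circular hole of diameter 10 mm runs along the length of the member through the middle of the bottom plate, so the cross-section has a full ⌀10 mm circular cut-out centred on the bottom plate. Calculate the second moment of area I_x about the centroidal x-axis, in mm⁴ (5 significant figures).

Treat the section as a set of non-overlapping primitives; coordinates are from the bounding-box lower-left.
Bottom plate: 120 × 22, A = 2 640 mm², y = 11 mm, Ī = 106 480 mm⁴.
Web plate: 14 × 130, A = 1 820 mm², y = 87 mm, Ī = 2 563 167 mm⁴.
Top plate: 70 × 10, A = 700 mm², y = 157 mm, Ī = 5833.333 mm⁴.
Hole (subtracted): ⌀10, A = 78.53982 mm², y = 11 mm, Ī = 490.8739 mm⁴.
Centroid: ȳ = ΣA·y / ΣA = 58.33285 mm.
Transfer each piece to the centroidal x-axis using Ī + A·d² with d = y − 58.33285:
  bottom plate: d = -47.33285 mm → contributes +6 021 133 mm⁴
  web plate: d = 28.66715 mm → contributes +4 058 853 mm⁴
  top plate: d = 98.66715 mm → contributes +6 820 478 mm⁴
  hole: d = -47.33285 mm → contributes −176451.4 mm⁴
Total I = 16 724 012 mm⁴.

I_x ≈ 1.6724 × 10⁷ mm⁴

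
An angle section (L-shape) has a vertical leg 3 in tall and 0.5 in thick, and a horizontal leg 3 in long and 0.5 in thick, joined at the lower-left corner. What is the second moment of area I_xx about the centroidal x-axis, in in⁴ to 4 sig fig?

Break the section into simple shapes (no overlaps), measuring from the bottom-left corner of the bounding box.
Vertical leg: 0.5 × 3, A = 1.5 in², y = 1.5 in, Ī = 1.125 in⁴.
Horizontal leg (remainder): 2.5 × 0.5, A = 1.25 in², y = 0.25 in, Ī = 0.0260417 in⁴.
Centroid: ȳ = ΣA·y / ΣA = 0.931818 in.
Transfer each piece to the centroidal x-axis using Ī + A·d² with d = y − 0.931818:
  vertical leg: d = 0.568182 in → contributes +1.60925 in⁴
  horizontal leg (remainder): d = -0.681818 in → contributes +0.607137 in⁴
Total I = 2.21638 in⁴.

I_xx ≈ 2.216 in⁴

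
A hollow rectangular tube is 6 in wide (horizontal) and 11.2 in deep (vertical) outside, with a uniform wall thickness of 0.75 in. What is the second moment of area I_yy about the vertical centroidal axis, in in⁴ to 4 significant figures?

Treat the section as a set of non-overlapping primitives; coordinates are from the bounding-box lower-left.
Outer rectangle: 6 × 11.2, A = 67.2 in², x = 3 in, Ī = 201.6 in⁴.
Inner void (subtracted): 4.5 × 9.7, A = 43.65 in², x = 3 in, Ī = 73.6594 in⁴.
By symmetry the centroid is at mid-width, x̄ = 3 in.
All pieces are centred on the vertical centroidal axis, so I = ΣĪ (holes subtracted) = 127.941 in⁴.

I_yy ≈ 127.9 in⁴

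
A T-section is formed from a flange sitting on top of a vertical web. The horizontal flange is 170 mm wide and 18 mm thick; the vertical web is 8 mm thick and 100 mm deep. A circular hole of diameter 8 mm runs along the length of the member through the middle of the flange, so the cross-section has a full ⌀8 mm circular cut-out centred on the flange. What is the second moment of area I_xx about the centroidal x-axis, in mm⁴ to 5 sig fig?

I_xx ≈ 2.9491 × 10⁶ mm⁴

Treat the section as a set of non-overlapping primitives; coordinates are from the bounding-box lower-left.
Flange: 170 × 18, A = 3 060 mm², y = 109 mm, Ī = 82 620 mm⁴.
Web: 8 × 100, A = 800 mm², y = 50 mm, Ī = 666666.7 mm⁴.
Hole (subtracted): ⌀8, A = 50.26548 mm², y = 109 mm, Ī = 201.0619 mm⁴.
Centroid: ȳ = ΣA·y / ΣA = 96.61069 mm.
Transfer each piece to the centroidal x-axis using Ī + A·d² with d = y − 96.61069:
  flange: d = 12.38931 mm → contributes +552315.1 mm⁴
  web: d = -46.61069 mm → contributes +2 404 711 mm⁴
  hole: d = 12.38931 mm → contributes −7916.568 mm⁴
Total I = 2 949 110 mm⁴.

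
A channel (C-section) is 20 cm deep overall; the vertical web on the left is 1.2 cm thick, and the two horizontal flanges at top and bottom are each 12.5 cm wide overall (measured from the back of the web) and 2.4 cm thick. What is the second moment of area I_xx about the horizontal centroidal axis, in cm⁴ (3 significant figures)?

Treat the section as a set of non-overlapping primitives; coordinates are from the bounding-box lower-left.
Web: 1.2 × 20, A = 24 cm², y = 10 cm, Ī = 800 cm⁴.
Top flange (beyond web): 11.3 × 2.4, A = 27.12 cm², y = 18.8 cm, Ī = 13.018 cm⁴.
Bottom flange (beyond web): 11.3 × 2.4, A = 27.12 cm², y = 1.2 cm, Ī = 13.018 cm⁴.
By symmetry the centroid is at mid-height, ȳ = 10 cm.
Transfer each piece to the horizontal centroidal axis using Ī + A·d² with d = y − 10:
  web: d = 0 cm → contributes +800 cm⁴
  top flange (beyond web): d = 8.8 cm → contributes +2113.2 cm⁴
  bottom flange (beyond web): d = -8.8 cm → contributes +2113.2 cm⁴
Total I = 5026.4 cm⁴.

I_xx ≈ 5030 cm⁴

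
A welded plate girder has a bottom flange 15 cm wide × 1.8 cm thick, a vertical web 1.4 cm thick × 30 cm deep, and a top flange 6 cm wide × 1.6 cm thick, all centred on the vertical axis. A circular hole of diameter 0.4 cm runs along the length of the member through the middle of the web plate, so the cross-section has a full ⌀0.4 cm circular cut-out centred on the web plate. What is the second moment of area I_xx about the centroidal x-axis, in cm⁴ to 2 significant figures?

I_xx ≈ 1.1 × 10⁴ cm⁴

Split into non-overlapping primitives; take the origin at the lower-left of the bounding box.
Bottom plate: 15 × 1.8, A = 27 cm², y = 0.9 cm, Ī = 7.29 cm⁴.
Web plate: 1.4 × 30, A = 42 cm², y = 16.8 cm, Ī = 3 150 cm⁴.
Top plate: 6 × 1.6, A = 9.6 cm², y = 32.6 cm, Ī = 2.048 cm⁴.
Hole (subtracted): ⌀0.4, A = 0.1257 cm², y = 16.8 cm, Ī = 0.001257 cm⁴.
Centroid: ȳ = ΣA·y / ΣA = 13.26 cm.
Transfer each piece to the centroidal x-axis using Ī + A·d² with d = y − 13.26:
  bottom plate: d = -12.36 cm → contributes +4 134 cm⁴
  web plate: d = 3.538 cm → contributes +3 676 cm⁴
  top plate: d = 19.34 cm → contributes +3 592 cm⁴
  hole: d = 3.538 cm → contributes −1.574 cm⁴
Total I = 11 400 cm⁴.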